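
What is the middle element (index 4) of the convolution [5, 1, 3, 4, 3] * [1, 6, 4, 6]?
Use y[k] = Σ_i a[i]·b[k-i] at k=4. y[4] = 1×6 + 3×4 + 4×6 + 3×1 = 45

45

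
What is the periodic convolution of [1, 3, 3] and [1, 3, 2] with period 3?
Use y[k] = Σ_j s[j]·t[(k-j) mod 3]. y[0] = 1×1 + 3×2 + 3×3 = 16; y[1] = 1×3 + 3×1 + 3×2 = 12; y[2] = 1×2 + 3×3 + 3×1 = 14. Result: [16, 12, 14]

[16, 12, 14]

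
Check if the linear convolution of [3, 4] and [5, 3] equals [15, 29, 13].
Recompute linear convolution of [3, 4] and [5, 3]: y[0] = 3×5 = 15; y[1] = 3×3 + 4×5 = 29; y[2] = 4×3 = 12 → [15, 29, 12]. Compare to given [15, 29, 13]: they differ at index 2: given 13, correct 12, so answer: No

No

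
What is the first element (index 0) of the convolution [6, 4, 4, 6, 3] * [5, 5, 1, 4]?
Use y[k] = Σ_i a[i]·b[k-i] at k=0. y[0] = 6×5 = 30

30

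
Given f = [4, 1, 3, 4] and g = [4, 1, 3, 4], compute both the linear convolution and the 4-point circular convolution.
Linear: y_lin[0] = 4×4 = 16; y_lin[1] = 4×1 + 1×4 = 8; y_lin[2] = 4×3 + 1×1 + 3×4 = 25; y_lin[3] = 4×4 + 1×3 + 3×1 + 4×4 = 38; y_lin[4] = 1×4 + 3×3 + 4×1 = 17; y_lin[5] = 3×4 + 4×3 = 24; y_lin[6] = 4×4 = 16 → [16, 8, 25, 38, 17, 24, 16]. Circular (length 4): y[0] = 4×4 + 1×4 + 3×3 + 4×1 = 33; y[1] = 4×1 + 1×4 + 3×4 + 4×3 = 32; y[2] = 4×3 + 1×1 + 3×4 + 4×4 = 41; y[3] = 4×4 + 1×3 + 3×1 + 4×4 = 38 → [33, 32, 41, 38]

Linear: [16, 8, 25, 38, 17, 24, 16], Circular: [33, 32, 41, 38]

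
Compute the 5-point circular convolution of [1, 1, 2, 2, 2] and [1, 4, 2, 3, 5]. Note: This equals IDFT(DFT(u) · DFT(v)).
Either evaluate y[k] = Σ_j u[j]·v[(k-j) mod 5] directly, or use IDFT(DFT(u) · DFT(v)). y[0] = 1×1 + 1×5 + 2×3 + 2×2 + 2×4 = 24; y[1] = 1×4 + 1×1 + 2×5 + 2×3 + 2×2 = 25; y[2] = 1×2 + 1×4 + 2×1 + 2×5 + 2×3 = 24; y[3] = 1×3 + 1×2 + 2×4 + 2×1 + 2×5 = 25; y[4] = 1×5 + 1×3 + 2×2 + 2×4 + 2×1 = 22. Result: [24, 25, 24, 25, 22]

[24, 25, 24, 25, 22]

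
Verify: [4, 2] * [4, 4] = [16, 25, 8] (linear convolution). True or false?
Recompute linear convolution of [4, 2] and [4, 4]: y[0] = 4×4 = 16; y[1] = 4×4 + 2×4 = 24; y[2] = 2×4 = 8 → [16, 24, 8]. Compare to given [16, 25, 8]: they differ at index 1: given 25, correct 24, so answer: No

No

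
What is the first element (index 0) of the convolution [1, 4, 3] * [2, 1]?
Use y[k] = Σ_i a[i]·b[k-i] at k=0. y[0] = 1×2 = 2

2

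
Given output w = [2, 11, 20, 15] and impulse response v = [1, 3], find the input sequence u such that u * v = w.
Deconvolve w=[2, 11, 20, 15] by v=[1, 3]. Since v[0]=1, solve forward: u[0] = w[0] / 1 = 2; u[1] = (w[1] - 2×3) / 1 = 5; u[2] = (w[2] - 5×3) / 1 = 5. So u = [2, 5, 5]. Check by forward convolution: w[0] = 2×1 = 2; w[1] = 2×3 + 5×1 = 11; w[2] = 5×3 + 5×1 = 20; w[3] = 5×3 = 15

[2, 5, 5]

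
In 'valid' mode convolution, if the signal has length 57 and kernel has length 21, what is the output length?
'Valid' mode counts only positions where the kernel fully overlaps the signal: m - n + 1 = 57 - 21 + 1 = 37

37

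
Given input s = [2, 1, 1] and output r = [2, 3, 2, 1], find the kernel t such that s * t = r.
Output length 4 = len(s) + len(t) - 1 ⇒ len(t) = 2. Solve t forward using t[k] = (r[k] - Σ_{i≥1} s[i]·t[k-i]) / s[0]: t[0] = r[0] / s[0] = 2 / 2 = 1; t[1] = (r[1] - 1×1) / s[0] = (3 - 1×1) / 2 = 1. So t = [1, 1]. Forward-check [2, 1, 1] * [1, 1]: r[0] = 2×1 = 2; r[1] = 2×1 + 1×1 = 3; r[2] = 1×1 + 1×1 = 2; r[3] = 1×1 = 1 → [2, 3, 2, 1] ✓

[1, 1]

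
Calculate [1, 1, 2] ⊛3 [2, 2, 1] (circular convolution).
Use y[k] = Σ_j u[j]·v[(k-j) mod 3]. y[0] = 1×2 + 1×1 + 2×2 = 7; y[1] = 1×2 + 1×2 + 2×1 = 6; y[2] = 1×1 + 1×2 + 2×2 = 7. Result: [7, 6, 7]

[7, 6, 7]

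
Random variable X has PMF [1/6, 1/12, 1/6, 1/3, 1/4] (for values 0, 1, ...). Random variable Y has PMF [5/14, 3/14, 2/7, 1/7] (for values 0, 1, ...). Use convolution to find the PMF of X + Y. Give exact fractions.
P(X+Y=k) = Σ_i P(X=i)·P(Y=k-i) — a convolution of [1/6, 1/12, 1/6, 1/3, 1/4] and [5/14, 3/14, 2/7, 1/7]. P(X+Y=0) = (1/6)×(5/14) = 5/84; P(X+Y=1) = (1/6)×(3/14) + (1/12)×(5/14) = 1/28 + 5/168 = 11/168; P(X+Y=2) = (1/6)×(2/7) + (1/12)×(3/14) + (1/6)×(5/14) = 1/21 + 1/56 + 5/84 = 1/8; P(X+Y=3) = (1/6)×(1/7) + (1/12)×(2/7) + (1/6)×(3/14) + (1/3)×(5/14) = 1/42 + 1/42 + 1/28 + 5/42 = 17/84; P(X+Y=4) = (1/12)×(1/7) + (1/6)×(2/7) + (1/3)×(3/14) + (1/4)×(5/14) = 1/84 + 1/21 + 1/14 + 5/56 = 37/168; P(X+Y=5) = (1/6)×(1/7) + (1/3)×(2/7) + (1/4)×(3/14) = 1/42 + 2/21 + 3/56 = 29/168; P(X+Y=6) = (1/3)×(1/7) + (1/4)×(2/7) = 1/21 + 1/14 = 5/42; P(X+Y=7) = (1/4)×(1/7) = 1/28. PMF: [5/84, 11/168, 1/8, 17/84, 37/168, 29/168, 5/42, 1/28] (sums to 1 ✓)

[5/84, 11/168, 1/8, 17/84, 37/168, 29/168, 5/42, 1/28]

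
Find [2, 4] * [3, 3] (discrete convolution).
y[0] = 2×3 = 6; y[1] = 2×3 + 4×3 = 18; y[2] = 4×3 = 12

[6, 18, 12]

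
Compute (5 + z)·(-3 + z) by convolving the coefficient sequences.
Ascending coefficients: a = [5, 1], b = [-3, 1]. c[0] = 5×-3 = -15; c[1] = 5×1 + 1×-3 = 2; c[2] = 1×1 = 1. Result coefficients: [-15, 2, 1] → -15 + 2z + z^2

-15 + 2z + z^2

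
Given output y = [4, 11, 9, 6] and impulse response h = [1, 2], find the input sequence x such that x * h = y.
Deconvolve y=[4, 11, 9, 6] by h=[1, 2]. Since h[0]=1, solve forward: x[0] = y[0] / 1 = 4; x[1] = (y[1] - 4×2) / 1 = 3; x[2] = (y[2] - 3×2) / 1 = 3. So x = [4, 3, 3]. Check by forward convolution: y[0] = 4×1 = 4; y[1] = 4×2 + 3×1 = 11; y[2] = 3×2 + 3×1 = 9; y[3] = 3×2 = 6

[4, 3, 3]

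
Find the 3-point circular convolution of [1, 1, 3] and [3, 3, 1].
Use y[k] = Σ_j a[j]·b[(k-j) mod 3]. y[0] = 1×3 + 1×1 + 3×3 = 13; y[1] = 1×3 + 1×3 + 3×1 = 9; y[2] = 1×1 + 1×3 + 3×3 = 13. Result: [13, 9, 13]

[13, 9, 13]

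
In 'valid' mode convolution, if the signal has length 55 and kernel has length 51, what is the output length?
'Valid' mode counts only positions where the kernel fully overlaps the signal: m - n + 1 = 55 - 51 + 1 = 5

5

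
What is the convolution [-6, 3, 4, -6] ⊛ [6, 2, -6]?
y[0] = -6×6 = -36; y[1] = -6×2 + 3×6 = 6; y[2] = -6×-6 + 3×2 + 4×6 = 66; y[3] = 3×-6 + 4×2 + -6×6 = -46; y[4] = 4×-6 + -6×2 = -36; y[5] = -6×-6 = 36

[-36, 6, 66, -46, -36, 36]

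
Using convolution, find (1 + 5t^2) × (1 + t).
Ascending coefficients: a = [1, 0, 5], b = [1, 1]. c[0] = 1×1 = 1; c[1] = 1×1 + 0×1 = 1; c[2] = 0×1 + 5×1 = 5; c[3] = 5×1 = 5. Result coefficients: [1, 1, 5, 5] → 1 + t + 5t^2 + 5t^3

1 + t + 5t^2 + 5t^3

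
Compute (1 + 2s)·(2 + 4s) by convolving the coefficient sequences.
Ascending coefficients: a = [1, 2], b = [2, 4]. c[0] = 1×2 = 2; c[1] = 1×4 + 2×2 = 8; c[2] = 2×4 = 8. Result coefficients: [2, 8, 8] → 2 + 8s + 8s^2

2 + 8s + 8s^2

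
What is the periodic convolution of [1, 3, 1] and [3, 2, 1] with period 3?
Use y[k] = Σ_j a[j]·b[(k-j) mod 3]. y[0] = 1×3 + 3×1 + 1×2 = 8; y[1] = 1×2 + 3×3 + 1×1 = 12; y[2] = 1×1 + 3×2 + 1×3 = 10. Result: [8, 12, 10]

[8, 12, 10]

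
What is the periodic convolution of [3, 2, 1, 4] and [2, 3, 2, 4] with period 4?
Use y[k] = Σ_j f[j]·g[(k-j) mod 4]. y[0] = 3×2 + 2×4 + 1×2 + 4×3 = 28; y[1] = 3×3 + 2×2 + 1×4 + 4×2 = 25; y[2] = 3×2 + 2×3 + 1×2 + 4×4 = 30; y[3] = 3×4 + 2×2 + 1×3 + 4×2 = 27. Result: [28, 25, 30, 27]

[28, 25, 30, 27]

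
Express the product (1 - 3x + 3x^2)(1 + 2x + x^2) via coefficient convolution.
Ascending coefficients: a = [1, -3, 3], b = [1, 2, 1]. c[0] = 1×1 = 1; c[1] = 1×2 + -3×1 = -1; c[2] = 1×1 + -3×2 + 3×1 = -2; c[3] = -3×1 + 3×2 = 3; c[4] = 3×1 = 3. Result coefficients: [1, -1, -2, 3, 3] → 1 - x - 2x^2 + 3x^3 + 3x^4

1 - x - 2x^2 + 3x^3 + 3x^4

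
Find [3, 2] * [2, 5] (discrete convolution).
y[0] = 3×2 = 6; y[1] = 3×5 + 2×2 = 19; y[2] = 2×5 = 10

[6, 19, 10]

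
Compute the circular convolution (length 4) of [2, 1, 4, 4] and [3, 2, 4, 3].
Use y[k] = Σ_j x[j]·h[(k-j) mod 4]. y[0] = 2×3 + 1×3 + 4×4 + 4×2 = 33; y[1] = 2×2 + 1×3 + 4×3 + 4×4 = 35; y[2] = 2×4 + 1×2 + 4×3 + 4×3 = 34; y[3] = 2×3 + 1×4 + 4×2 + 4×3 = 30. Result: [33, 35, 34, 30]

[33, 35, 34, 30]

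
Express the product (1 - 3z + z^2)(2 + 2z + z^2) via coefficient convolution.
Ascending coefficients: a = [1, -3, 1], b = [2, 2, 1]. c[0] = 1×2 = 2; c[1] = 1×2 + -3×2 = -4; c[2] = 1×1 + -3×2 + 1×2 = -3; c[3] = -3×1 + 1×2 = -1; c[4] = 1×1 = 1. Result coefficients: [2, -4, -3, -1, 1] → 2 - 4z - 3z^2 - z^3 + z^4

2 - 4z - 3z^2 - z^3 + z^4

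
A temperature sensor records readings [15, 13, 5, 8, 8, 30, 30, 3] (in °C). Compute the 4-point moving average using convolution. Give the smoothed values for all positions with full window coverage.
4-point moving average kernel = [1, 1, 1, 1]. Apply in 'valid' mode (full window coverage): avg[0] = (15 + 13 + 5 + 8) / 4 = 10.25; avg[1] = (13 + 5 + 8 + 8) / 4 = 8.5; avg[2] = (5 + 8 + 8 + 30) / 4 = 12.75; avg[3] = (8 + 8 + 30 + 30) / 4 = 19.0; avg[4] = (8 + 30 + 30 + 3) / 4 = 17.75. Smoothed values: [10.25, 8.5, 12.75, 19.0, 17.75]

[10.25, 8.5, 12.75, 19.0, 17.75]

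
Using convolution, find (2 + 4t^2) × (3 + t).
Ascending coefficients: a = [2, 0, 4], b = [3, 1]. c[0] = 2×3 = 6; c[1] = 2×1 + 0×3 = 2; c[2] = 0×1 + 4×3 = 12; c[3] = 4×1 = 4. Result coefficients: [6, 2, 12, 4] → 6 + 2t + 12t^2 + 4t^3

6 + 2t + 12t^2 + 4t^3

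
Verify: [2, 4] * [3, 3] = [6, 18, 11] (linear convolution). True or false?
Recompute linear convolution of [2, 4] and [3, 3]: y[0] = 2×3 = 6; y[1] = 2×3 + 4×3 = 18; y[2] = 4×3 = 12 → [6, 18, 12]. Compare to given [6, 18, 11]: they differ at index 2: given 11, correct 12, so answer: No

No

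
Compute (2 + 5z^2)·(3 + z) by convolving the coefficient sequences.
Ascending coefficients: a = [2, 0, 5], b = [3, 1]. c[0] = 2×3 = 6; c[1] = 2×1 + 0×3 = 2; c[2] = 0×1 + 5×3 = 15; c[3] = 5×1 = 5. Result coefficients: [6, 2, 15, 5] → 6 + 2z + 15z^2 + 5z^3

6 + 2z + 15z^2 + 5z^3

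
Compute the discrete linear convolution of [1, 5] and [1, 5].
y[0] = 1×1 = 1; y[1] = 1×5 + 5×1 = 10; y[2] = 5×5 = 25

[1, 10, 25]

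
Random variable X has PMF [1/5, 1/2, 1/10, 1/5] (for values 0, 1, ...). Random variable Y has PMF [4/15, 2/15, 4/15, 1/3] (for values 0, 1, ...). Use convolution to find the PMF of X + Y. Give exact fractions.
P(X+Y=k) = Σ_i P(X=i)·P(Y=k-i) — a convolution of [1/5, 1/2, 1/10, 1/5] and [4/15, 2/15, 4/15, 1/3]. P(X+Y=0) = (1/5)×(4/15) = 4/75; P(X+Y=1) = (1/5)×(2/15) + (1/2)×(4/15) = 2/75 + 2/15 = 4/25; P(X+Y=2) = (1/5)×(4/15) + (1/2)×(2/15) + (1/10)×(4/15) = 4/75 + 1/15 + 2/75 = 11/75; P(X+Y=3) = (1/5)×(1/3) + (1/2)×(4/15) + (1/10)×(2/15) + (1/5)×(4/15) = 1/15 + 2/15 + 1/75 + 4/75 = 4/15; P(X+Y=4) = (1/2)×(1/3) + (1/10)×(4/15) + (1/5)×(2/15) = 1/6 + 2/75 + 2/75 = 11/50; P(X+Y=5) = (1/10)×(1/3) + (1/5)×(4/15) = 1/30 + 4/75 = 13/150; P(X+Y=6) = (1/5)×(1/3) = 1/15. PMF: [4/75, 4/25, 11/75, 4/15, 11/50, 13/150, 1/15] (sums to 1 ✓)

[4/75, 4/25, 11/75, 4/15, 11/50, 13/150, 1/15]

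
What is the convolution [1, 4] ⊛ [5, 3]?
y[0] = 1×5 = 5; y[1] = 1×3 + 4×5 = 23; y[2] = 4×3 = 12

[5, 23, 12]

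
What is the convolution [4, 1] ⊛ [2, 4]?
y[0] = 4×2 = 8; y[1] = 4×4 + 1×2 = 18; y[2] = 1×4 = 4

[8, 18, 4]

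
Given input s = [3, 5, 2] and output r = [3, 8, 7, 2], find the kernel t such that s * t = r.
Output length 4 = len(s) + len(t) - 1 ⇒ len(t) = 2. Solve t forward using t[k] = (r[k] - Σ_{i≥1} s[i]·t[k-i]) / s[0]: t[0] = r[0] / s[0] = 3 / 3 = 1; t[1] = (r[1] - 5×1) / s[0] = (8 - 5×1) / 3 = 1. So t = [1, 1]. Forward-check [3, 5, 2] * [1, 1]: r[0] = 3×1 = 3; r[1] = 3×1 + 5×1 = 8; r[2] = 5×1 + 2×1 = 7; r[3] = 2×1 = 2 → [3, 8, 7, 2] ✓

[1, 1]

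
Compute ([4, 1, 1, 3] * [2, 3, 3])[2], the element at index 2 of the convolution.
Use y[k] = Σ_i a[i]·b[k-i] at k=2. y[2] = 4×3 + 1×3 + 1×2 = 17

17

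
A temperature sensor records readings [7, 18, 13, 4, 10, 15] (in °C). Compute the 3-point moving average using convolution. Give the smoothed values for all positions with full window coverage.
3-point moving average kernel = [1, 1, 1]. Apply in 'valid' mode (full window coverage): avg[0] = (7 + 18 + 13) / 3 = 12.67; avg[1] = (18 + 13 + 4) / 3 = 11.67; avg[2] = (13 + 4 + 10) / 3 = 9.0; avg[3] = (4 + 10 + 15) / 3 = 9.67. Smoothed values: [12.67, 11.67, 9.0, 9.67]

[12.67, 11.67, 9.0, 9.67]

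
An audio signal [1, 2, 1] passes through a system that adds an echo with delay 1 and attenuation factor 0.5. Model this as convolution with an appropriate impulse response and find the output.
Direct-path + delayed-attenuated-path model → impulse response h = [1, 0.5] (1 at lag 0, 0.5 at lag 1). Output y[n] = x[n] + 0.5·x[n - 1] (with x[n] = 0 outside 0..2): y[0] = 1 + 0.5×0 = 1; y[1] = 2 + 0.5×1 = 2.5; y[2] = 1 + 0.5×2 = 2.0; y[3] = 0 + 0.5×1 = 0.5. So y = [1, 2.5, 2.0, 0.5]

[1, 2.5, 2.0, 0.5]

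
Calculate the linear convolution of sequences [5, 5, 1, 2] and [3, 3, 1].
y[0] = 5×3 = 15; y[1] = 5×3 + 5×3 = 30; y[2] = 5×1 + 5×3 + 1×3 = 23; y[3] = 5×1 + 1×3 + 2×3 = 14; y[4] = 1×1 + 2×3 = 7; y[5] = 2×1 = 2

[15, 30, 23, 14, 7, 2]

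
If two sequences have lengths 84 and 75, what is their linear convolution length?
Linear/full convolution length: m + n - 1 = 84 + 75 - 1 = 158

158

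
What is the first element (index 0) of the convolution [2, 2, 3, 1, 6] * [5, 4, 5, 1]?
Use y[k] = Σ_i a[i]·b[k-i] at k=0. y[0] = 2×5 = 10

10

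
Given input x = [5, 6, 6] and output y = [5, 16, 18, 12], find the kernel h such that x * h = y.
Output length 4 = len(x) + len(h) - 1 ⇒ len(h) = 2. Solve h forward using h[k] = (y[k] - Σ_{i≥1} x[i]·h[k-i]) / x[0]: h[0] = y[0] / x[0] = 5 / 5 = 1; h[1] = (y[1] - 6×1) / x[0] = (16 - 6×1) / 5 = 2. So h = [1, 2]. Forward-check [5, 6, 6] * [1, 2]: y[0] = 5×1 = 5; y[1] = 5×2 + 6×1 = 16; y[2] = 6×2 + 6×1 = 18; y[3] = 6×2 = 12 → [5, 16, 18, 12] ✓

[1, 2]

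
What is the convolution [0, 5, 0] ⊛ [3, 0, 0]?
y[0] = 0×3 = 0; y[1] = 0×0 + 5×3 = 15; y[2] = 0×0 + 5×0 + 0×3 = 0; y[3] = 5×0 + 0×0 = 0; y[4] = 0×0 = 0

[0, 15, 0, 0, 0]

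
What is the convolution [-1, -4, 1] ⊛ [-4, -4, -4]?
y[0] = -1×-4 = 4; y[1] = -1×-4 + -4×-4 = 20; y[2] = -1×-4 + -4×-4 + 1×-4 = 16; y[3] = -4×-4 + 1×-4 = 12; y[4] = 1×-4 = -4

[4, 20, 16, 12, -4]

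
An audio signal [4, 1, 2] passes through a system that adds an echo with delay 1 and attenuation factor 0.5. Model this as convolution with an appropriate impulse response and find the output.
Direct-path + delayed-attenuated-path model → impulse response h = [1, 0.5] (1 at lag 0, 0.5 at lag 1). Output y[n] = x[n] + 0.5·x[n - 1] (with x[n] = 0 outside 0..2): y[0] = 4 + 0.5×0 = 4; y[1] = 1 + 0.5×4 = 3.0; y[2] = 2 + 0.5×1 = 2.5; y[3] = 0 + 0.5×2 = 1.0. So y = [4, 3.0, 2.5, 1.0]

[4, 3.0, 2.5, 1.0]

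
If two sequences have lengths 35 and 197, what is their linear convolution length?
Linear/full convolution length: m + n - 1 = 35 + 197 - 1 = 231

231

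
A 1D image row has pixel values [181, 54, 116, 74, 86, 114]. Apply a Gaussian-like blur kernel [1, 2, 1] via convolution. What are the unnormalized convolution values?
Convolve image row [181, 54, 116, 74, 86, 114] with kernel [1, 2, 1]: y[0] = 181×1 = 181; y[1] = 181×2 + 54×1 = 416; y[2] = 181×1 + 54×2 + 116×1 = 405; y[3] = 54×1 + 116×2 + 74×1 = 360; y[4] = 116×1 + 74×2 + 86×1 = 350; y[5] = 74×1 + 86×2 + 114×1 = 360; y[6] = 86×1 + 114×2 = 314; y[7] = 114×1 = 114 → [181, 416, 405, 360, 350, 360, 314, 114]. Normalization factor = sum(kernel) = 4.

[181, 416, 405, 360, 350, 360, 314, 114]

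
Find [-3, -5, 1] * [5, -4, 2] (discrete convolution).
y[0] = -3×5 = -15; y[1] = -3×-4 + -5×5 = -13; y[2] = -3×2 + -5×-4 + 1×5 = 19; y[3] = -5×2 + 1×-4 = -14; y[4] = 1×2 = 2

[-15, -13, 19, -14, 2]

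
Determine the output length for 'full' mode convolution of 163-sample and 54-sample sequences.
Linear/full convolution length: m + n - 1 = 163 + 54 - 1 = 216

216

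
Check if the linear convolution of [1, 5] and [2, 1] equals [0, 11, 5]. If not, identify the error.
Recompute linear convolution of [1, 5] and [2, 1]: y[0] = 1×2 = 2; y[1] = 1×1 + 5×2 = 11; y[2] = 5×1 = 5 → [2, 11, 5]. Compare to given [0, 11, 5]: they differ at index 0: given 0, correct 2, so answer: No

No. Error at index 0: given 0, correct 2.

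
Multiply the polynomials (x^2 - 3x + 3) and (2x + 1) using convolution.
Ascending coefficients: a = [3, -3, 1], b = [1, 2]. c[0] = 3×1 = 3; c[1] = 3×2 + -3×1 = 3; c[2] = -3×2 + 1×1 = -5; c[3] = 1×2 = 2. Result coefficients: [3, 3, -5, 2] → 2x^3 - 5x^2 + 3x + 3

2x^3 - 5x^2 + 3x + 3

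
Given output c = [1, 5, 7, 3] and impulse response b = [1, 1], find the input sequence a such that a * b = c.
Deconvolve c=[1, 5, 7, 3] by b=[1, 1]. Since b[0]=1, solve forward: a[0] = c[0] / 1 = 1; a[1] = (c[1] - 1×1) / 1 = 4; a[2] = (c[2] - 4×1) / 1 = 3. So a = [1, 4, 3]. Check by forward convolution: c[0] = 1×1 = 1; c[1] = 1×1 + 4×1 = 5; c[2] = 4×1 + 3×1 = 7; c[3] = 3×1 = 3

[1, 4, 3]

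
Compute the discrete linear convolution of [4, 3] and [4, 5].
y[0] = 4×4 = 16; y[1] = 4×5 + 3×4 = 32; y[2] = 3×5 = 15

[16, 32, 15]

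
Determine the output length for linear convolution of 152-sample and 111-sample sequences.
Linear/full convolution length: m + n - 1 = 152 + 111 - 1 = 262

262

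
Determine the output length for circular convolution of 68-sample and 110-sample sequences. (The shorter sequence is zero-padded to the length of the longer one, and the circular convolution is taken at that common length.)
Circular convolution (zero-padding the shorter input) has length max(m, n) = max(68, 110) = 110

110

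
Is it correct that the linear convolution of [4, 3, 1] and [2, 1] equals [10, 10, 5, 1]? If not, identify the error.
Recompute linear convolution of [4, 3, 1] and [2, 1]: y[0] = 4×2 = 8; y[1] = 4×1 + 3×2 = 10; y[2] = 3×1 + 1×2 = 5; y[3] = 1×1 = 1 → [8, 10, 5, 1]. Compare to given [10, 10, 5, 1]: they differ at index 0: given 10, correct 8, so answer: No

No. Error at index 0: given 10, correct 8.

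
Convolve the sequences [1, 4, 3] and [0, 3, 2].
y[0] = 1×0 = 0; y[1] = 1×3 + 4×0 = 3; y[2] = 1×2 + 4×3 + 3×0 = 14; y[3] = 4×2 + 3×3 = 17; y[4] = 3×2 = 6

[0, 3, 14, 17, 6]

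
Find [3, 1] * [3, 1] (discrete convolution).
y[0] = 3×3 = 9; y[1] = 3×1 + 1×3 = 6; y[2] = 1×1 = 1

[9, 6, 1]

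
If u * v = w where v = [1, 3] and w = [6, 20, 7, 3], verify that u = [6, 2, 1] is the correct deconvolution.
Forward-compute [6, 2, 1] * [1, 3]: w[0] = 6×1 = 6; w[1] = 6×3 + 2×1 = 20; w[2] = 2×3 + 1×1 = 7; w[3] = 1×3 = 3 → [6, 20, 7, 3]. Matches given w = [6, 20, 7, 3], so verified.

Verified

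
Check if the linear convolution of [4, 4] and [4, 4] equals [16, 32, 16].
Recompute linear convolution of [4, 4] and [4, 4]: y[0] = 4×4 = 16; y[1] = 4×4 + 4×4 = 32; y[2] = 4×4 = 16 → [16, 32, 16]. Given [16, 32, 16] matches, so answer: Yes

Yes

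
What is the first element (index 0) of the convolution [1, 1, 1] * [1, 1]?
Use y[k] = Σ_i a[i]·b[k-i] at k=0. y[0] = 1×1 = 1

1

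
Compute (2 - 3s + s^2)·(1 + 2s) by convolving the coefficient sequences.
Ascending coefficients: a = [2, -3, 1], b = [1, 2]. c[0] = 2×1 = 2; c[1] = 2×2 + -3×1 = 1; c[2] = -3×2 + 1×1 = -5; c[3] = 1×2 = 2. Result coefficients: [2, 1, -5, 2] → 2 + s - 5s^2 + 2s^3

2 + s - 5s^2 + 2s^3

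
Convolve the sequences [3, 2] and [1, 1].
y[0] = 3×1 = 3; y[1] = 3×1 + 2×1 = 5; y[2] = 2×1 = 2

[3, 5, 2]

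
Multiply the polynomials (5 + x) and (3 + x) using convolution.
Ascending coefficients: a = [5, 1], b = [3, 1]. c[0] = 5×3 = 15; c[1] = 5×1 + 1×3 = 8; c[2] = 1×1 = 1. Result coefficients: [15, 8, 1] → 15 + 8x + x^2

15 + 8x + x^2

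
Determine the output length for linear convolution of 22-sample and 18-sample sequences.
Linear/full convolution length: m + n - 1 = 22 + 18 - 1 = 39

39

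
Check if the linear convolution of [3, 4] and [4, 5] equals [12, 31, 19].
Recompute linear convolution of [3, 4] and [4, 5]: y[0] = 3×4 = 12; y[1] = 3×5 + 4×4 = 31; y[2] = 4×5 = 20 → [12, 31, 20]. Compare to given [12, 31, 19]: they differ at index 2: given 19, correct 20, so answer: No

No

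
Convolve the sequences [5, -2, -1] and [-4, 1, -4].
y[0] = 5×-4 = -20; y[1] = 5×1 + -2×-4 = 13; y[2] = 5×-4 + -2×1 + -1×-4 = -18; y[3] = -2×-4 + -1×1 = 7; y[4] = -1×-4 = 4

[-20, 13, -18, 7, 4]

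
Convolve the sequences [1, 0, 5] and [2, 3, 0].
y[0] = 1×2 = 2; y[1] = 1×3 + 0×2 = 3; y[2] = 1×0 + 0×3 + 5×2 = 10; y[3] = 0×0 + 5×3 = 15; y[4] = 5×0 = 0

[2, 3, 10, 15, 0]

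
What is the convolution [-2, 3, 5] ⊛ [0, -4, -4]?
y[0] = -2×0 = 0; y[1] = -2×-4 + 3×0 = 8; y[2] = -2×-4 + 3×-4 + 5×0 = -4; y[3] = 3×-4 + 5×-4 = -32; y[4] = 5×-4 = -20

[0, 8, -4, -32, -20]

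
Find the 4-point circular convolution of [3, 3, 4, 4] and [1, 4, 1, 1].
Use y[k] = Σ_j a[j]·b[(k-j) mod 4]. y[0] = 3×1 + 3×1 + 4×1 + 4×4 = 26; y[1] = 3×4 + 3×1 + 4×1 + 4×1 = 23; y[2] = 3×1 + 3×4 + 4×1 + 4×1 = 23; y[3] = 3×1 + 3×1 + 4×4 + 4×1 = 26. Result: [26, 23, 23, 26]

[26, 23, 23, 26]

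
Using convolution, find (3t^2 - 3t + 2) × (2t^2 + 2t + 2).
Ascending coefficients: a = [2, -3, 3], b = [2, 2, 2]. c[0] = 2×2 = 4; c[1] = 2×2 + -3×2 = -2; c[2] = 2×2 + -3×2 + 3×2 = 4; c[3] = -3×2 + 3×2 = 0; c[4] = 3×2 = 6. Result coefficients: [4, -2, 4, 0, 6] → 6t^4 + 4t^2 - 2t + 4

6t^4 + 4t^2 - 2t + 4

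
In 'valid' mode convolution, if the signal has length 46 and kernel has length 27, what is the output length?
'Valid' mode counts only positions where the kernel fully overlaps the signal: m - n + 1 = 46 - 27 + 1 = 20

20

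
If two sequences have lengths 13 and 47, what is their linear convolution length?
Linear/full convolution length: m + n - 1 = 13 + 47 - 1 = 59

59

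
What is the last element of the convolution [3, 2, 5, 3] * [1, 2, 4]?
Use y[k] = Σ_i a[i]·b[k-i] at k=5. y[5] = 3×4 = 12

12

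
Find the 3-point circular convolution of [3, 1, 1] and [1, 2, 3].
Use y[k] = Σ_j f[j]·g[(k-j) mod 3]. y[0] = 3×1 + 1×3 + 1×2 = 8; y[1] = 3×2 + 1×1 + 1×3 = 10; y[2] = 3×3 + 1×2 + 1×1 = 12. Result: [8, 10, 12]

[8, 10, 12]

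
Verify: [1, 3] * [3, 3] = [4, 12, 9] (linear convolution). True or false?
Recompute linear convolution of [1, 3] and [3, 3]: y[0] = 1×3 = 3; y[1] = 1×3 + 3×3 = 12; y[2] = 3×3 = 9 → [3, 12, 9]. Compare to given [4, 12, 9]: they differ at index 0: given 4, correct 3, so answer: No

No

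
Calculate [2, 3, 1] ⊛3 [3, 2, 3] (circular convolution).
Use y[k] = Σ_j u[j]·v[(k-j) mod 3]. y[0] = 2×3 + 3×3 + 1×2 = 17; y[1] = 2×2 + 3×3 + 1×3 = 16; y[2] = 2×3 + 3×2 + 1×3 = 15. Result: [17, 16, 15]

[17, 16, 15]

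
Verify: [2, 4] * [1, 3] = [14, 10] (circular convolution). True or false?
Recompute circular convolution of [2, 4] and [1, 3]: y[0] = 2×1 + 4×3 = 14; y[1] = 2×3 + 4×1 = 10 → [14, 10]. Given [14, 10] matches, so answer: Yes

Yes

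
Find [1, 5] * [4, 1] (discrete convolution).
y[0] = 1×4 = 4; y[1] = 1×1 + 5×4 = 21; y[2] = 5×1 = 5

[4, 21, 5]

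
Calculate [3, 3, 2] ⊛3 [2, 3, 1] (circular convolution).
Use y[k] = Σ_j u[j]·v[(k-j) mod 3]. y[0] = 3×2 + 3×1 + 2×3 = 15; y[1] = 3×3 + 3×2 + 2×1 = 17; y[2] = 3×1 + 3×3 + 2×2 = 16. Result: [15, 17, 16]

[15, 17, 16]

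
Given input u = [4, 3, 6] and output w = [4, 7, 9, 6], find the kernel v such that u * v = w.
Output length 4 = len(u) + len(v) - 1 ⇒ len(v) = 2. Solve v forward using v[k] = (w[k] - Σ_{i≥1} u[i]·v[k-i]) / u[0]: v[0] = w[0] / u[0] = 4 / 4 = 1; v[1] = (w[1] - 3×1) / u[0] = (7 - 3×1) / 4 = 1. So v = [1, 1]. Forward-check [4, 3, 6] * [1, 1]: w[0] = 4×1 = 4; w[1] = 4×1 + 3×1 = 7; w[2] = 3×1 + 6×1 = 9; w[3] = 6×1 = 6 → [4, 7, 9, 6] ✓

[1, 1]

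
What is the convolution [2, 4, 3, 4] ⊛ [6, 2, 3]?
y[0] = 2×6 = 12; y[1] = 2×2 + 4×6 = 28; y[2] = 2×3 + 4×2 + 3×6 = 32; y[3] = 4×3 + 3×2 + 4×6 = 42; y[4] = 3×3 + 4×2 = 17; y[5] = 4×3 = 12

[12, 28, 32, 42, 17, 12]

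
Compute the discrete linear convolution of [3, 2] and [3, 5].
y[0] = 3×3 = 9; y[1] = 3×5 + 2×3 = 21; y[2] = 2×5 = 10

[9, 21, 10]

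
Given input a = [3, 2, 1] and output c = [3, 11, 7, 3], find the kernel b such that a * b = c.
Output length 4 = len(a) + len(b) - 1 ⇒ len(b) = 2. Solve b forward using b[k] = (c[k] - Σ_{i≥1} a[i]·b[k-i]) / a[0]: b[0] = c[0] / a[0] = 3 / 3 = 1; b[1] = (c[1] - 2×1) / a[0] = (11 - 2×1) / 3 = 3. So b = [1, 3]. Forward-check [3, 2, 1] * [1, 3]: c[0] = 3×1 = 3; c[1] = 3×3 + 2×1 = 11; c[2] = 2×3 + 1×1 = 7; c[3] = 1×3 = 3 → [3, 11, 7, 3] ✓

[1, 3]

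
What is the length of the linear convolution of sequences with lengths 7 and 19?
Linear/full convolution length: m + n - 1 = 7 + 19 - 1 = 25

25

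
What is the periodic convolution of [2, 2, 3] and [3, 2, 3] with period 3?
Use y[k] = Σ_j x[j]·h[(k-j) mod 3]. y[0] = 2×3 + 2×3 + 3×2 = 18; y[1] = 2×2 + 2×3 + 3×3 = 19; y[2] = 2×3 + 2×2 + 3×3 = 19. Result: [18, 19, 19]

[18, 19, 19]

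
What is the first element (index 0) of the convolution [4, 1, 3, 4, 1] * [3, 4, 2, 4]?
Use y[k] = Σ_i a[i]·b[k-i] at k=0. y[0] = 4×3 = 12

12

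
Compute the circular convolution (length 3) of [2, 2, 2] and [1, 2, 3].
Use y[k] = Σ_j x[j]·h[(k-j) mod 3]. y[0] = 2×1 + 2×3 + 2×2 = 12; y[1] = 2×2 + 2×1 + 2×3 = 12; y[2] = 2×3 + 2×2 + 2×1 = 12. Result: [12, 12, 12]

[12, 12, 12]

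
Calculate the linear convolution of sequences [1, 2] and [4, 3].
y[0] = 1×4 = 4; y[1] = 1×3 + 2×4 = 11; y[2] = 2×3 = 6

[4, 11, 6]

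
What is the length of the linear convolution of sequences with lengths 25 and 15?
Linear/full convolution length: m + n - 1 = 25 + 15 - 1 = 39

39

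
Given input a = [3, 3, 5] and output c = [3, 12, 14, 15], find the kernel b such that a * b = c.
Output length 4 = len(a) + len(b) - 1 ⇒ len(b) = 2. Solve b forward using b[k] = (c[k] - Σ_{i≥1} a[i]·b[k-i]) / a[0]: b[0] = c[0] / a[0] = 3 / 3 = 1; b[1] = (c[1] - 3×1) / a[0] = (12 - 3×1) / 3 = 3. So b = [1, 3]. Forward-check [3, 3, 5] * [1, 3]: c[0] = 3×1 = 3; c[1] = 3×3 + 3×1 = 12; c[2] = 3×3 + 5×1 = 14; c[3] = 5×3 = 15 → [3, 12, 14, 15] ✓

[1, 3]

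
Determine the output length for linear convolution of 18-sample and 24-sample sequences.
Linear/full convolution length: m + n - 1 = 18 + 24 - 1 = 41

41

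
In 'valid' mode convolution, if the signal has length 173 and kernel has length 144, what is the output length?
'Valid' mode counts only positions where the kernel fully overlaps the signal: m - n + 1 = 173 - 144 + 1 = 30

30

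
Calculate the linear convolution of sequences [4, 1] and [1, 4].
y[0] = 4×1 = 4; y[1] = 4×4 + 1×1 = 17; y[2] = 1×4 = 4

[4, 17, 4]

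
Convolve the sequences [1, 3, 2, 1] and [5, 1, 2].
y[0] = 1×5 = 5; y[1] = 1×1 + 3×5 = 16; y[2] = 1×2 + 3×1 + 2×5 = 15; y[3] = 3×2 + 2×1 + 1×5 = 13; y[4] = 2×2 + 1×1 = 5; y[5] = 1×2 = 2

[5, 16, 15, 13, 5, 2]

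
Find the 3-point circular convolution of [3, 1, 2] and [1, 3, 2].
Use y[k] = Σ_j s[j]·t[(k-j) mod 3]. y[0] = 3×1 + 1×2 + 2×3 = 11; y[1] = 3×3 + 1×1 + 2×2 = 14; y[2] = 3×2 + 1×3 + 2×1 = 11. Result: [11, 14, 11]

[11, 14, 11]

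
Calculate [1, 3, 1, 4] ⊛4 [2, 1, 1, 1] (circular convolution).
Use y[k] = Σ_j f[j]·g[(k-j) mod 4]. y[0] = 1×2 + 3×1 + 1×1 + 4×1 = 10; y[1] = 1×1 + 3×2 + 1×1 + 4×1 = 12; y[2] = 1×1 + 3×1 + 1×2 + 4×1 = 10; y[3] = 1×1 + 3×1 + 1×1 + 4×2 = 13. Result: [10, 12, 10, 13]

[10, 12, 10, 13]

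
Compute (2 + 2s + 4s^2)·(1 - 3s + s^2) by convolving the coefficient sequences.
Ascending coefficients: a = [2, 2, 4], b = [1, -3, 1]. c[0] = 2×1 = 2; c[1] = 2×-3 + 2×1 = -4; c[2] = 2×1 + 2×-3 + 4×1 = 0; c[3] = 2×1 + 4×-3 = -10; c[4] = 4×1 = 4. Result coefficients: [2, -4, 0, -10, 4] → 2 - 4s - 10s^3 + 4s^4

2 - 4s - 10s^3 + 4s^4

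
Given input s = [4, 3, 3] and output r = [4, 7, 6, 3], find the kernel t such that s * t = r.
Output length 4 = len(s) + len(t) - 1 ⇒ len(t) = 2. Solve t forward using t[k] = (r[k] - Σ_{i≥1} s[i]·t[k-i]) / s[0]: t[0] = r[0] / s[0] = 4 / 4 = 1; t[1] = (r[1] - 3×1) / s[0] = (7 - 3×1) / 4 = 1. So t = [1, 1]. Forward-check [4, 3, 3] * [1, 1]: r[0] = 4×1 = 4; r[1] = 4×1 + 3×1 = 7; r[2] = 3×1 + 3×1 = 6; r[3] = 3×1 = 3 → [4, 7, 6, 3] ✓

[1, 1]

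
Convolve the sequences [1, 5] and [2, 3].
y[0] = 1×2 = 2; y[1] = 1×3 + 5×2 = 13; y[2] = 5×3 = 15

[2, 13, 15]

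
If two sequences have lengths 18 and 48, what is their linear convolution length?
Linear/full convolution length: m + n - 1 = 18 + 48 - 1 = 65

65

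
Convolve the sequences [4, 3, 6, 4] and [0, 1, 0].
y[0] = 4×0 = 0; y[1] = 4×1 + 3×0 = 4; y[2] = 4×0 + 3×1 + 6×0 = 3; y[3] = 3×0 + 6×1 + 4×0 = 6; y[4] = 6×0 + 4×1 = 4; y[5] = 4×0 = 0

[0, 4, 3, 6, 4, 0]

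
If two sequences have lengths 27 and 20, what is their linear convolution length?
Linear/full convolution length: m + n - 1 = 27 + 20 - 1 = 46

46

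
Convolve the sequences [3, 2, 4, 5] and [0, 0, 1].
y[0] = 3×0 = 0; y[1] = 3×0 + 2×0 = 0; y[2] = 3×1 + 2×0 + 4×0 = 3; y[3] = 2×1 + 4×0 + 5×0 = 2; y[4] = 4×1 + 5×0 = 4; y[5] = 5×1 = 5

[0, 0, 3, 2, 4, 5]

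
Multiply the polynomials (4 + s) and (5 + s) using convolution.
Ascending coefficients: a = [4, 1], b = [5, 1]. c[0] = 4×5 = 20; c[1] = 4×1 + 1×5 = 9; c[2] = 1×1 = 1. Result coefficients: [20, 9, 1] → 20 + 9s + s^2

20 + 9s + s^2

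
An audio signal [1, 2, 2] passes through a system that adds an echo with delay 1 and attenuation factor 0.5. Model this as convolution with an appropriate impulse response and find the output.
Direct-path + delayed-attenuated-path model → impulse response h = [1, 0.5] (1 at lag 0, 0.5 at lag 1). Output y[n] = x[n] + 0.5·x[n - 1] (with x[n] = 0 outside 0..2): y[0] = 1 + 0.5×0 = 1; y[1] = 2 + 0.5×1 = 2.5; y[2] = 2 + 0.5×2 = 3.0; y[3] = 0 + 0.5×2 = 1.0. So y = [1, 2.5, 3.0, 1.0]

[1, 2.5, 3.0, 1.0]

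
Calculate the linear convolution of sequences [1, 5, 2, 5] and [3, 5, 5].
y[0] = 1×3 = 3; y[1] = 1×5 + 5×3 = 20; y[2] = 1×5 + 5×5 + 2×3 = 36; y[3] = 5×5 + 2×5 + 5×3 = 50; y[4] = 2×5 + 5×5 = 35; y[5] = 5×5 = 25

[3, 20, 36, 50, 35, 25]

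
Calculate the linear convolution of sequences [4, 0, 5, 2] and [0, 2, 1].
y[0] = 4×0 = 0; y[1] = 4×2 + 0×0 = 8; y[2] = 4×1 + 0×2 + 5×0 = 4; y[3] = 0×1 + 5×2 + 2×0 = 10; y[4] = 5×1 + 2×2 = 9; y[5] = 2×1 = 2

[0, 8, 4, 10, 9, 2]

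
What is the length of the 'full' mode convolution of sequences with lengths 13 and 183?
Linear/full convolution length: m + n - 1 = 13 + 183 - 1 = 195

195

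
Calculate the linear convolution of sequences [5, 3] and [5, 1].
y[0] = 5×5 = 25; y[1] = 5×1 + 3×5 = 20; y[2] = 3×1 = 3

[25, 20, 3]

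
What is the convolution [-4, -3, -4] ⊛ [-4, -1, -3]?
y[0] = -4×-4 = 16; y[1] = -4×-1 + -3×-4 = 16; y[2] = -4×-3 + -3×-1 + -4×-4 = 31; y[3] = -3×-3 + -4×-1 = 13; y[4] = -4×-3 = 12

[16, 16, 31, 13, 12]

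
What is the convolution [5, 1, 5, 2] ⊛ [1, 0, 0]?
y[0] = 5×1 = 5; y[1] = 5×0 + 1×1 = 1; y[2] = 5×0 + 1×0 + 5×1 = 5; y[3] = 1×0 + 5×0 + 2×1 = 2; y[4] = 5×0 + 2×0 = 0; y[5] = 2×0 = 0

[5, 1, 5, 2, 0, 0]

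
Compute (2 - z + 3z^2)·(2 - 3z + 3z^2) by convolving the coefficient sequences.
Ascending coefficients: a = [2, -1, 3], b = [2, -3, 3]. c[0] = 2×2 = 4; c[1] = 2×-3 + -1×2 = -8; c[2] = 2×3 + -1×-3 + 3×2 = 15; c[3] = -1×3 + 3×-3 = -12; c[4] = 3×3 = 9. Result coefficients: [4, -8, 15, -12, 9] → 4 - 8z + 15z^2 - 12z^3 + 9z^4

4 - 8z + 15z^2 - 12z^3 + 9z^4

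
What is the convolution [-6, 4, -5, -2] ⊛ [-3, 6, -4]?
y[0] = -6×-3 = 18; y[1] = -6×6 + 4×-3 = -48; y[2] = -6×-4 + 4×6 + -5×-3 = 63; y[3] = 4×-4 + -5×6 + -2×-3 = -40; y[4] = -5×-4 + -2×6 = 8; y[5] = -2×-4 = 8

[18, -48, 63, -40, 8, 8]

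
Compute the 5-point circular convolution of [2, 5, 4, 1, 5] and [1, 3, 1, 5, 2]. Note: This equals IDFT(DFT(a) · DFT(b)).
Either evaluate y[k] = Σ_j a[j]·b[(k-j) mod 5] directly, or use IDFT(DFT(a) · DFT(b)). y[0] = 2×1 + 5×2 + 4×5 + 1×1 + 5×3 = 48; y[1] = 2×3 + 5×1 + 4×2 + 1×5 + 5×1 = 29; y[2] = 2×1 + 5×3 + 4×1 + 1×2 + 5×5 = 48; y[3] = 2×5 + 5×1 + 4×3 + 1×1 + 5×2 = 38; y[4] = 2×2 + 5×5 + 4×1 + 1×3 + 5×1 = 41. Result: [48, 29, 48, 38, 41]

[48, 29, 48, 38, 41]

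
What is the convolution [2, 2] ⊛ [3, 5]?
y[0] = 2×3 = 6; y[1] = 2×5 + 2×3 = 16; y[2] = 2×5 = 10

[6, 16, 10]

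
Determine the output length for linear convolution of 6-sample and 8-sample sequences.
Linear/full convolution length: m + n - 1 = 6 + 8 - 1 = 13

13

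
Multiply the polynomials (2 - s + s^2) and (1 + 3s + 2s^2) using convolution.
Ascending coefficients: a = [2, -1, 1], b = [1, 3, 2]. c[0] = 2×1 = 2; c[1] = 2×3 + -1×1 = 5; c[2] = 2×2 + -1×3 + 1×1 = 2; c[3] = -1×2 + 1×3 = 1; c[4] = 1×2 = 2. Result coefficients: [2, 5, 2, 1, 2] → 2 + 5s + 2s^2 + s^3 + 2s^4

2 + 5s + 2s^2 + s^3 + 2s^4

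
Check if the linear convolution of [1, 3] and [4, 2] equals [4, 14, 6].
Recompute linear convolution of [1, 3] and [4, 2]: y[0] = 1×4 = 4; y[1] = 1×2 + 3×4 = 14; y[2] = 3×2 = 6 → [4, 14, 6]. Given [4, 14, 6] matches, so answer: Yes

Yes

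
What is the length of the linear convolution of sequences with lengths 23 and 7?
Linear/full convolution length: m + n - 1 = 23 + 7 - 1 = 29

29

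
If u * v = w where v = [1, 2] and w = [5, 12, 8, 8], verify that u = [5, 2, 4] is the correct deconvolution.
Forward-compute [5, 2, 4] * [1, 2]: w[0] = 5×1 = 5; w[1] = 5×2 + 2×1 = 12; w[2] = 2×2 + 4×1 = 8; w[3] = 4×2 = 8 → [5, 12, 8, 8]. Matches given w = [5, 12, 8, 8], so verified.

Verified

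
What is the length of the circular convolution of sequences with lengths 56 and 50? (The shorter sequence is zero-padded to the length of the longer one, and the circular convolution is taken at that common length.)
Circular convolution (zero-padding the shorter input) has length max(m, n) = max(56, 50) = 56

56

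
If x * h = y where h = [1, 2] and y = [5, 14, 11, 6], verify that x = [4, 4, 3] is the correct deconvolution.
Forward-compute [4, 4, 3] * [1, 2]: y[0] = 4×1 = 4; y[1] = 4×2 + 4×1 = 12; y[2] = 4×2 + 3×1 = 11; y[3] = 3×2 = 6 → [4, 12, 11, 6]. Does not match given y = [5, 14, 11, 6].

Not verified. [4, 4, 3] * [1, 2] = [4, 12, 11, 6], which differs from [5, 14, 11, 6] at index 0.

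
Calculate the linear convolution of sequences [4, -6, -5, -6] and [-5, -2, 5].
y[0] = 4×-5 = -20; y[1] = 4×-2 + -6×-5 = 22; y[2] = 4×5 + -6×-2 + -5×-5 = 57; y[3] = -6×5 + -5×-2 + -6×-5 = 10; y[4] = -5×5 + -6×-2 = -13; y[5] = -6×5 = -30

[-20, 22, 57, 10, -13, -30]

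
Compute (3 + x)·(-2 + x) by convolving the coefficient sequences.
Ascending coefficients: a = [3, 1], b = [-2, 1]. c[0] = 3×-2 = -6; c[1] = 3×1 + 1×-2 = 1; c[2] = 1×1 = 1. Result coefficients: [-6, 1, 1] → -6 + x + x^2

-6 + x + x^2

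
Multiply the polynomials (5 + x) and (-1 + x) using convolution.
Ascending coefficients: a = [5, 1], b = [-1, 1]. c[0] = 5×-1 = -5; c[1] = 5×1 + 1×-1 = 4; c[2] = 1×1 = 1. Result coefficients: [-5, 4, 1] → -5 + 4x + x^2

-5 + 4x + x^2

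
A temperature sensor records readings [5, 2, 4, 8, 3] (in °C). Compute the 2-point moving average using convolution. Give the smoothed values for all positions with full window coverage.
2-point moving average kernel = [1, 1]. Apply in 'valid' mode (full window coverage): avg[0] = (5 + 2) / 2 = 3.5; avg[1] = (2 + 4) / 2 = 3.0; avg[2] = (4 + 8) / 2 = 6.0; avg[3] = (8 + 3) / 2 = 5.5. Smoothed values: [3.5, 3.0, 6.0, 5.5]

[3.5, 3.0, 6.0, 5.5]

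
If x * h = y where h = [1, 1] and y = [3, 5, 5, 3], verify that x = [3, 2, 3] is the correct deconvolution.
Forward-compute [3, 2, 3] * [1, 1]: y[0] = 3×1 = 3; y[1] = 3×1 + 2×1 = 5; y[2] = 2×1 + 3×1 = 5; y[3] = 3×1 = 3 → [3, 5, 5, 3]. Matches given y = [3, 5, 5, 3], so verified.

Verified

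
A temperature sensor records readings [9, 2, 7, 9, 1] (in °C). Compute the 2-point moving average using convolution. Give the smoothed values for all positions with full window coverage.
2-point moving average kernel = [1, 1]. Apply in 'valid' mode (full window coverage): avg[0] = (9 + 2) / 2 = 5.5; avg[1] = (2 + 7) / 2 = 4.5; avg[2] = (7 + 9) / 2 = 8.0; avg[3] = (9 + 1) / 2 = 5.0. Smoothed values: [5.5, 4.5, 8.0, 5.0]

[5.5, 4.5, 8.0, 5.0]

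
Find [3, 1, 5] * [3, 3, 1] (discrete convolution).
y[0] = 3×3 = 9; y[1] = 3×3 + 1×3 = 12; y[2] = 3×1 + 1×3 + 5×3 = 21; y[3] = 1×1 + 5×3 = 16; y[4] = 5×1 = 5

[9, 12, 21, 16, 5]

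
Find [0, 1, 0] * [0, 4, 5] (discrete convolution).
y[0] = 0×0 = 0; y[1] = 0×4 + 1×0 = 0; y[2] = 0×5 + 1×4 + 0×0 = 4; y[3] = 1×5 + 0×4 = 5; y[4] = 0×5 = 0

[0, 0, 4, 5, 0]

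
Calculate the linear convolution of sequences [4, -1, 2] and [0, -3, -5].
y[0] = 4×0 = 0; y[1] = 4×-3 + -1×0 = -12; y[2] = 4×-5 + -1×-3 + 2×0 = -17; y[3] = -1×-5 + 2×-3 = -1; y[4] = 2×-5 = -10

[0, -12, -17, -1, -10]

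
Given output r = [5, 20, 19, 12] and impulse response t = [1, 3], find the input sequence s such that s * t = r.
Deconvolve r=[5, 20, 19, 12] by t=[1, 3]. Since t[0]=1, solve forward: s[0] = r[0] / 1 = 5; s[1] = (r[1] - 5×3) / 1 = 5; s[2] = (r[2] - 5×3) / 1 = 4. So s = [5, 5, 4]. Check by forward convolution: r[0] = 5×1 = 5; r[1] = 5×3 + 5×1 = 20; r[2] = 5×3 + 4×1 = 19; r[3] = 4×3 = 12

[5, 5, 4]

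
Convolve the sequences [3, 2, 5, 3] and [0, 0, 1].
y[0] = 3×0 = 0; y[1] = 3×0 + 2×0 = 0; y[2] = 3×1 + 2×0 + 5×0 = 3; y[3] = 2×1 + 5×0 + 3×0 = 2; y[4] = 5×1 + 3×0 = 5; y[5] = 3×1 = 3

[0, 0, 3, 2, 5, 3]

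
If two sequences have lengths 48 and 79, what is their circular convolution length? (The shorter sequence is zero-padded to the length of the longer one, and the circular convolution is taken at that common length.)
Circular convolution (zero-padding the shorter input) has length max(m, n) = max(48, 79) = 79

79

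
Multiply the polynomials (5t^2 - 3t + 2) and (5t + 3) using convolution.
Ascending coefficients: a = [2, -3, 5], b = [3, 5]. c[0] = 2×3 = 6; c[1] = 2×5 + -3×3 = 1; c[2] = -3×5 + 5×3 = 0; c[3] = 5×5 = 25. Result coefficients: [6, 1, 0, 25] → 25t^3 + t + 6

25t^3 + t + 6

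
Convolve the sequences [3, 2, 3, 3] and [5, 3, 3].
y[0] = 3×5 = 15; y[1] = 3×3 + 2×5 = 19; y[2] = 3×3 + 2×3 + 3×5 = 30; y[3] = 2×3 + 3×3 + 3×5 = 30; y[4] = 3×3 + 3×3 = 18; y[5] = 3×3 = 9

[15, 19, 30, 30, 18, 9]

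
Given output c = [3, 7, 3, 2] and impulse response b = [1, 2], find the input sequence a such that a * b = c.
Deconvolve c=[3, 7, 3, 2] by b=[1, 2]. Since b[0]=1, solve forward: a[0] = c[0] / 1 = 3; a[1] = (c[1] - 3×2) / 1 = 1; a[2] = (c[2] - 1×2) / 1 = 1. So a = [3, 1, 1]. Check by forward convolution: c[0] = 3×1 = 3; c[1] = 3×2 + 1×1 = 7; c[2] = 1×2 + 1×1 = 3; c[3] = 1×2 = 2

[3, 1, 1]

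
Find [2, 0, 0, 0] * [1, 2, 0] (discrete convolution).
y[0] = 2×1 = 2; y[1] = 2×2 + 0×1 = 4; y[2] = 2×0 + 0×2 + 0×1 = 0; y[3] = 0×0 + 0×2 + 0×1 = 0; y[4] = 0×0 + 0×2 = 0; y[5] = 0×0 = 0

[2, 4, 0, 0, 0, 0]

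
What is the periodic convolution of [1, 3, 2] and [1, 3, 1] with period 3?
Use y[k] = Σ_j x[j]·h[(k-j) mod 3]. y[0] = 1×1 + 3×1 + 2×3 = 10; y[1] = 1×3 + 3×1 + 2×1 = 8; y[2] = 1×1 + 3×3 + 2×1 = 12. Result: [10, 8, 12]

[10, 8, 12]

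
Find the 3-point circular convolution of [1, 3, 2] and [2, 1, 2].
Use y[k] = Σ_j f[j]·g[(k-j) mod 3]. y[0] = 1×2 + 3×2 + 2×1 = 10; y[1] = 1×1 + 3×2 + 2×2 = 11; y[2] = 1×2 + 3×1 + 2×2 = 9. Result: [10, 11, 9]

[10, 11, 9]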